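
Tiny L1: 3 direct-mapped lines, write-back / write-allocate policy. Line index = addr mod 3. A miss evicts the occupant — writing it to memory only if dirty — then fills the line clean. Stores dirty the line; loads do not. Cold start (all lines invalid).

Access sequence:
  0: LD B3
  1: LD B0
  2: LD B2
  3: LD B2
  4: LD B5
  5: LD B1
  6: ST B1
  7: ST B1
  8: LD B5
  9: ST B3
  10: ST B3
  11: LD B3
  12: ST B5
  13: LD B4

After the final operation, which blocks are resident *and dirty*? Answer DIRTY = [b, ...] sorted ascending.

DIRTY = [3, 5]

  0 | R B3 → L0 miss [-]
  1 | R B0 → L0 miss [-]
  2 | R B2 → L2 miss [-]
  3 | R B2 → L2 hit [-]
  4 | R B5 → L2 miss [-]
  5 | R B1 → L1 miss [-]
  6 | W B1 → L1 hit [D]
  7 | W B1 → L1 hit [D]
  8 | R B5 → L2 hit [-]
  9 | W B3 → L0 miss [D]
  10 | W B3 → L0 hit [D]
  11 | R B3 → L0 hit [D]
  12 | W B5 → L2 hit [D]
  13 | R B4 → L1 miss wb→B1 [-]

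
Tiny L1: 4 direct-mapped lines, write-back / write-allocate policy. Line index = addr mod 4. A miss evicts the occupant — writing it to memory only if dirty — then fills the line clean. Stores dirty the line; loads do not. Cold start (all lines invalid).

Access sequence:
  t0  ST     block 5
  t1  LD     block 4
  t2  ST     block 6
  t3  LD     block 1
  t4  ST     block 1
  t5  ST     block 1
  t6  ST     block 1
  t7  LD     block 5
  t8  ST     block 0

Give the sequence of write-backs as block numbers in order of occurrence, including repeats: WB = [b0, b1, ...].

0: W B5 -> L1 miss  d=D]
1: R B4 -> L0 miss  d=-]
2: W B6 -> L2 miss  d=D]
3: R B1 -> L1 miss wb->B5  d=-]
4: W B1 -> L1 hit  d=D]
5: W B1 -> L1 hit  d=D]
6: W B1 -> L1 hit  d=D]
7: R B5 -> L1 miss wb->B1  d=-]
8: W B0 -> L0 miss  d=D]

WB = [5, 1]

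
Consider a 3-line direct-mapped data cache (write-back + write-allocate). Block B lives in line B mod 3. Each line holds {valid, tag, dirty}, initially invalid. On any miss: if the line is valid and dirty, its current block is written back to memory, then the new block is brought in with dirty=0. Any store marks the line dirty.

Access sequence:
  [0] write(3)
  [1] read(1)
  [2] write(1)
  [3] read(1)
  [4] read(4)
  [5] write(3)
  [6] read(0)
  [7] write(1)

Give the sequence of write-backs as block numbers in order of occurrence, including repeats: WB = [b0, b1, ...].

WB = [1, 3]

  0 | W B3 → L0 miss [D]
  1 | R B1 → L1 miss [-]
  2 | W B1 → L1 hit [D]
  3 | R B1 → L1 hit [D]
  4 | R B4 → L1 miss wb→B1 [-]
  5 | W B3 → L0 hit [D]
  6 | R B0 → L0 miss wb→B3 [-]
  7 | W B1 → L1 miss [D]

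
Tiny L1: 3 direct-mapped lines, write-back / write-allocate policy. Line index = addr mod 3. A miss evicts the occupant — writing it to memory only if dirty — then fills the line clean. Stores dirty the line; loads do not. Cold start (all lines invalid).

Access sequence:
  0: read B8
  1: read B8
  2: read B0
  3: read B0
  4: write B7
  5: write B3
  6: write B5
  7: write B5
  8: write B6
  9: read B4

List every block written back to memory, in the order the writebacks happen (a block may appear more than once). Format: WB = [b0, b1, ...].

0: R B8 → L2 miss [-]
1: R B8 → L2 hit [-]
2: R B0 → L0 miss [-]
3: R B0 → L0 hit [-]
4: W B7 → L1 miss [D]
5: W B3 → L0 miss [D]
6: W B5 → L2 miss [D]
7: W B5 → L2 hit [D]
8: W B6 → L0 miss wb→B3 [D]
9: R B4 → L1 miss wb→B7 [-]

WB = [3, 7]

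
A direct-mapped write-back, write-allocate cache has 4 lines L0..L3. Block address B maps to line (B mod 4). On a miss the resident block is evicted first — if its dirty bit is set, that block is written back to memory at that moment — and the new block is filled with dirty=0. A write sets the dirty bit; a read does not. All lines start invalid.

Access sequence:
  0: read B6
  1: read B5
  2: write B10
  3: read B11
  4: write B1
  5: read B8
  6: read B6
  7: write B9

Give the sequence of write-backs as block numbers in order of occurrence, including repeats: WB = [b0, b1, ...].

WB = [10, 1]

0: R B6 → L2 miss [-]
1: R B5 → L1 miss [-]
2: W B10 → L2 miss [D]
3: R B11 → L3 miss [-]
4: W B1 → L1 miss [D]
5: R B8 → L0 miss [-]
6: R B6 → L2 miss wb→B10 [-]
7: W B9 → L1 miss wb→B1 [D]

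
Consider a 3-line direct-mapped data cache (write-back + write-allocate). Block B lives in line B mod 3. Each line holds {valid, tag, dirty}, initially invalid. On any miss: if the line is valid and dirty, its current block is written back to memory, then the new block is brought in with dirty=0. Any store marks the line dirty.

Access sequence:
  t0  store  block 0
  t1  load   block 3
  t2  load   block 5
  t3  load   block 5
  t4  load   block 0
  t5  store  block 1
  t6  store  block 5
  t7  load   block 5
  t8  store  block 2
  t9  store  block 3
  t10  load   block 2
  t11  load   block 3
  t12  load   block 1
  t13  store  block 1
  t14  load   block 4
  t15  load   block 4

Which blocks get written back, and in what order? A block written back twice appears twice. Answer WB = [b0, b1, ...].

  0 | W B0 → L0 miss [D]
  1 | R B3 → L0 miss wb→B0 [-]
  2 | R B5 → L2 miss [-]
  3 | R B5 → L2 hit [-]
  4 | R B0 → L0 miss [-]
  5 | W B1 → L1 miss [D]
  6 | W B5 → L2 hit [D]
  7 | R B5 → L2 hit [D]
  8 | W B2 → L2 miss wb→B5 [D]
  9 | W B3 → L0 miss [D]
  10 | R B2 → L2 hit [D]
  11 | R B3 → L0 hit [D]
  12 | R B1 → L1 hit [D]
  13 | W B1 → L1 hit [D]
  14 | R B4 → L1 miss wb→B1 [-]
  15 | R B4 → L1 hit [-]

WB = [0, 5, 1]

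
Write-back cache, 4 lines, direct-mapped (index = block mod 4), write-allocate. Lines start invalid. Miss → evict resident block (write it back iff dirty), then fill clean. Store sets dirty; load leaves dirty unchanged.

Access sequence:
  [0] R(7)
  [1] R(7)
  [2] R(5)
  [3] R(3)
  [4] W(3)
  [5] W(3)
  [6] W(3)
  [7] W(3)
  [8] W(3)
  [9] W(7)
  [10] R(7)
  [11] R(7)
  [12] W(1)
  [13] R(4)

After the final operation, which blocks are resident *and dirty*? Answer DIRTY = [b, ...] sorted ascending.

0: R B7 → L3 miss [-]
1: R B7 → L3 hit [-]
2: R B5 → L1 miss [-]
3: R B3 → L3 miss [-]
4: W B3 → L3 hit [D]
5: W B3 → L3 hit [D]
6: W B3 → L3 hit [D]
7: W B3 → L3 hit [D]
8: W B3 → L3 hit [D]
9: W B7 → L3 miss wb→B3 [D]
10: R B7 → L3 hit [D]
11: R B7 → L3 hit [D]
12: W B1 → L1 miss [D]
13: R B4 → L0 miss [-]

DIRTY = [1, 7]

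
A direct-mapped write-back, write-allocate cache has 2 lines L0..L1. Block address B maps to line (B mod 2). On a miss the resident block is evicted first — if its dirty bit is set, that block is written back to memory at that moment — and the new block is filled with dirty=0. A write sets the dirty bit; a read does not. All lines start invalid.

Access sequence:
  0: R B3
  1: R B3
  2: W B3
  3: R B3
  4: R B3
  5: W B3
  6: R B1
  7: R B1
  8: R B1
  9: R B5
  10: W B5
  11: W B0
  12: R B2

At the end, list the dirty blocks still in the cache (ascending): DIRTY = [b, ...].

0: R B3 → L1 miss [-]
1: R B3 → L1 hit [-]
2: W B3 → L1 hit [D]
3: R B3 → L1 hit [D]
4: R B3 → L1 hit [D]
5: W B3 → L1 hit [D]
6: R B1 → L1 miss wb→B3 [-]
7: R B1 → L1 hit [-]
8: R B1 → L1 hit [-]
9: R B5 → L1 miss [-]
10: W B5 → L1 hit [D]
11: W B0 → L0 miss [D]
12: R B2 → L0 miss wb→B0 [-]

DIRTY = [5]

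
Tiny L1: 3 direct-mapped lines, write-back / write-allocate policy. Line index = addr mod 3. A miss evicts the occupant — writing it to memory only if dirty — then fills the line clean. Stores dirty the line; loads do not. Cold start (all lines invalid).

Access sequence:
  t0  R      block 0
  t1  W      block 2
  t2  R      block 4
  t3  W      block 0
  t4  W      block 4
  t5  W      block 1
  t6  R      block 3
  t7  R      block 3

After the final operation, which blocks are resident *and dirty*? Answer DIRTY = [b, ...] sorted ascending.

0: R B0 → L0 miss [-]
1: W B2 → L2 miss [D]
2: R B4 → L1 miss [-]
3: W B0 → L0 hit [D]
4: W B4 → L1 hit [D]
5: W B1 → L1 miss wb→B4 [D]
6: R B3 → L0 miss wb→B0 [-]
7: R B3 → L0 hit [-]

DIRTY = [1, 2]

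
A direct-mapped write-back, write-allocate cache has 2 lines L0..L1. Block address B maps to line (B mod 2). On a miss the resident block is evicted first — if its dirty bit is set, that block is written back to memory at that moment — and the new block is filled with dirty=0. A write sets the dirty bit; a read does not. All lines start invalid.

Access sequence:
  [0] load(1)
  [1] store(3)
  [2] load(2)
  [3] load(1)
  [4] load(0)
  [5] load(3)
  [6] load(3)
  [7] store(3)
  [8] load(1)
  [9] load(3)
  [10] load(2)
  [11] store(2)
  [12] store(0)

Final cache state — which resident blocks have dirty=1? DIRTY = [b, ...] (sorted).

0: R B1 -> L1 miss  d=-]
1: W B3 -> L1 miss  d=D]
2: R B2 -> L0 miss  d=-]
3: R B1 -> L1 miss wb->B3  d=-]
4: R B0 -> L0 miss  d=-]
5: R B3 -> L1 miss  d=-]
6: R B3 -> L1 hit  d=-]
7: W B3 -> L1 hit  d=D]
8: R B1 -> L1 miss wb->B3  d=-]
9: R B3 -> L1 miss  d=-]
10: R B2 -> L0 miss  d=-]
11: W B2 -> L0 hit  d=D]
12: W B0 -> L0 miss wb->B2  d=D]

DIRTY = [0]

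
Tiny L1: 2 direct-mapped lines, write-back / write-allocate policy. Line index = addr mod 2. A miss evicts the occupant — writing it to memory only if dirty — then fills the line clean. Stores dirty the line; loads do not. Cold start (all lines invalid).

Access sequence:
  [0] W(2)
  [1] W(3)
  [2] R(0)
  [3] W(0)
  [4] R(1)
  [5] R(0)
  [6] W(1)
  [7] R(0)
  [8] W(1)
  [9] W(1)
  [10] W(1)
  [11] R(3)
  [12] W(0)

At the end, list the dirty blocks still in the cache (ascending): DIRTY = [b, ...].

0: W B2 -> L0 miss  d=D]
1: W B3 -> L1 miss  d=D]
2: R B0 -> L0 miss wb->B2  d=-]
3: W B0 -> L0 hit  d=D]
4: R B1 -> L1 miss wb->B3  d=-]
5: R B0 -> L0 hit  d=D]
6: W B1 -> L1 hit  d=D]
7: R B0 -> L0 hit  d=D]
8: W B1 -> L1 hit  d=D]
9: W B1 -> L1 hit  d=D]
10: W B1 -> L1 hit  d=D]
11: R B3 -> L1 miss wb->B1  d=-]
12: W B0 -> L0 hit  d=D]

DIRTY = [0]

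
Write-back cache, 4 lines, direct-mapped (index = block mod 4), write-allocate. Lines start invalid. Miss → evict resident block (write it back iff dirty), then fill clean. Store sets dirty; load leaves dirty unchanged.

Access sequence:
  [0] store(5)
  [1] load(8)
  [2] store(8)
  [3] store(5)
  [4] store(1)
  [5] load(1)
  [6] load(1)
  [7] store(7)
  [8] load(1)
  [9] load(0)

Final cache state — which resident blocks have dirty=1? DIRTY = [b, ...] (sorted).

DIRTY = [1, 7]

  0 | W B5 → L1 miss [D]
  1 | R B8 → L0 miss [-]
  2 | W B8 → L0 hit [D]
  3 | W B5 → L1 hit [D]
  4 | W B1 → L1 miss wb→B5 [D]
  5 | R B1 → L1 hit [D]
  6 | R B1 → L1 hit [D]
  7 | W B7 → L3 miss [D]
  8 | R B1 → L1 hit [D]
  9 | R B0 → L0 miss wb→B8 [-]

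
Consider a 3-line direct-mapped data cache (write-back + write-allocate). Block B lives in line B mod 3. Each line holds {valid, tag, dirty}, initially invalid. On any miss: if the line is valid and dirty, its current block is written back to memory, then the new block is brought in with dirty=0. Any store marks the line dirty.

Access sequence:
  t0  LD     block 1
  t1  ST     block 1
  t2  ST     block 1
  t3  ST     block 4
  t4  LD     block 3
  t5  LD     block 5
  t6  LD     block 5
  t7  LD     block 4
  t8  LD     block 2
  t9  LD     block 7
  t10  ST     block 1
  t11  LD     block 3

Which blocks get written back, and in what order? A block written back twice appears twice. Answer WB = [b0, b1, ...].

0: R B1 → L1 miss [-]
1: W B1 → L1 hit [D]
2: W B1 → L1 hit [D]
3: W B4 → L1 miss wb→B1 [D]
4: R B3 → L0 miss [-]
5: R B5 → L2 miss [-]
6: R B5 → L2 hit [-]
7: R B4 → L1 hit [D]
8: R B2 → L2 miss [-]
9: R B7 → L1 miss wb→B4 [-]
10: W B1 → L1 miss [D]
11: R B3 → L0 hit [-]

WB = [1, 4]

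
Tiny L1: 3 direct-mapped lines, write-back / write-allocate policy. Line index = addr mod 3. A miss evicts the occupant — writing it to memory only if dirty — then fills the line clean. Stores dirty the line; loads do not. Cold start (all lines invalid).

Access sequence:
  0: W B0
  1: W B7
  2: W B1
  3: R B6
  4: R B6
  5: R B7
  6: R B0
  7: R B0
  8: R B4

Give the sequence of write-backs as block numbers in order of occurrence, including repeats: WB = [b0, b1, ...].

  0 | W B0 → L0 miss [D]
  1 | W B7 → L1 miss [D]
  2 | W B1 → L1 miss wb→B7 [D]
  3 | R B6 → L0 miss wb→B0 [-]
  4 | R B6 → L0 hit [-]
  5 | R B7 → L1 miss wb→B1 [-]
  6 | R B0 → L0 miss [-]
  7 | R B0 → L0 hit [-]
  8 | R B4 → L1 miss [-]

WB = [7, 0, 1]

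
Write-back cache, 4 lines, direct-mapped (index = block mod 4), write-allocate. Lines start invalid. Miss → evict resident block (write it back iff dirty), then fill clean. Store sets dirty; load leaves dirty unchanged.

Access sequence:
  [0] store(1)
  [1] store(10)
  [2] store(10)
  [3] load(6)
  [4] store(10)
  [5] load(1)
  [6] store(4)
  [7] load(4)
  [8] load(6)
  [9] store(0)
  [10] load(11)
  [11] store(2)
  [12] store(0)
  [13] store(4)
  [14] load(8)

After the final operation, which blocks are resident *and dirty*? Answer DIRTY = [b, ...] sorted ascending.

0: W B1 -> L1 miss  d=D]
1: W B10 -> L2 miss  d=D]
2: W B10 -> L2 hit  d=D]
3: R B6 -> L2 miss wb->B10  d=-]
4: W B10 -> L2 miss  d=D]
5: R B1 -> L1 hit  d=D]
6: W B4 -> L0 miss  d=D]
7: R B4 -> L0 hit  d=D]
8: R B6 -> L2 miss wb->B10  d=-]
9: W B0 -> L0 miss wb->B4  d=D]
10: R B11 -> L3 miss  d=-]
11: W B2 -> L2 miss  d=D]
12: W B0 -> L0 hit  d=D]
13: W B4 -> L0 miss wb->B0  d=D]
14: R B8 -> L0 miss wb->B4  d=-]

DIRTY = [1, 2]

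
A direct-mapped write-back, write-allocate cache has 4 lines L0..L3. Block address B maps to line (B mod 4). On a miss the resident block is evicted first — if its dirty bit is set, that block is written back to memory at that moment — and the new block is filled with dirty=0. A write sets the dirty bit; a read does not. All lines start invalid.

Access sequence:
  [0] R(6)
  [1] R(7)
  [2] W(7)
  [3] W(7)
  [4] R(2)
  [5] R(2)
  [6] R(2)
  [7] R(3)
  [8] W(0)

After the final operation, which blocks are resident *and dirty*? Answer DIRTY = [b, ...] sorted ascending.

DIRTY = [0]

  0 | R B6 → L2 miss [-]
  1 | R B7 → L3 miss [-]
  2 | W B7 → L3 hit [D]
  3 | W B7 → L3 hit [D]
  4 | R B2 → L2 miss [-]
  5 | R B2 → L2 hit [-]
  6 | R B2 → L2 hit [-]
  7 | R B3 → L3 miss wb→B7 [-]
  8 | W B0 → L0 miss [D]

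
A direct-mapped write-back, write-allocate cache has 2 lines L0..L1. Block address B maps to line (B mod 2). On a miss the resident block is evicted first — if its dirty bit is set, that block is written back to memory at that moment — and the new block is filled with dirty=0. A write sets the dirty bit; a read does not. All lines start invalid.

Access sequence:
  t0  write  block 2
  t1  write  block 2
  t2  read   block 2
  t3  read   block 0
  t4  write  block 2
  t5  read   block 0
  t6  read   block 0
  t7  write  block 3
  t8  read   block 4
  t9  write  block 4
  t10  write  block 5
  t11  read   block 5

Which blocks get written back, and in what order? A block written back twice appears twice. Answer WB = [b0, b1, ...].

WB = [2, 2, 3]

0: W B2 → L0 miss [D]
1: W B2 → L0 hit [D]
2: R B2 → L0 hit [D]
3: R B0 → L0 miss wb→B2 [-]
4: W B2 → L0 miss [D]
5: R B0 → L0 miss wb→B2 [-]
6: R B0 → L0 hit [-]
7: W B3 → L1 miss [D]
8: R B4 → L0 miss [-]
9: W B4 → L0 hit [D]
10: W B5 → L1 miss wb→B3 [D]
11: R B5 → L1 hit [D]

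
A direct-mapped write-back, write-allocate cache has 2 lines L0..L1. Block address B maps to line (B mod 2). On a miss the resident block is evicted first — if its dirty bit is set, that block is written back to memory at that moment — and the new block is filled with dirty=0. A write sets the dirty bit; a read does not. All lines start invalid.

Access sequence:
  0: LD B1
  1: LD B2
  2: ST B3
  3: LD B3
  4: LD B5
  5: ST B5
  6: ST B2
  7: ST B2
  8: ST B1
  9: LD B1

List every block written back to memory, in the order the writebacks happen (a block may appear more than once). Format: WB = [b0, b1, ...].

  0 | R B1 → L1 miss [-]
  1 | R B2 → L0 miss [-]
  2 | W B3 → L1 miss [D]
  3 | R B3 → L1 hit [D]
  4 | R B5 → L1 miss wb→B3 [-]
  5 | W B5 → L1 hit [D]
  6 | W B2 → L0 hit [D]
  7 | W B2 → L0 hit [D]
  8 | W B1 → L1 miss wb→B5 [D]
  9 | R B1 → L1 hit [D]

WB = [3, 5]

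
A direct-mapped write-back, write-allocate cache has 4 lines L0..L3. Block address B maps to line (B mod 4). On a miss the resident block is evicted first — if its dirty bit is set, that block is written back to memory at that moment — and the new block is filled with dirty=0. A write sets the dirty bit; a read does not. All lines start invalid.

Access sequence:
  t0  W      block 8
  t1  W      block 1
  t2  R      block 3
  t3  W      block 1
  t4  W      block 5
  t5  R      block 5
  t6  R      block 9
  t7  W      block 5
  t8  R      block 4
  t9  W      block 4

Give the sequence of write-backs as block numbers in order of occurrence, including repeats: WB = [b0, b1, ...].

WB = [1, 5, 8]

  0 | W B8 → L0 miss [D]
  1 | W B1 → L1 miss [D]
  2 | R B3 → L3 miss [-]
  3 | W B1 → L1 hit [D]
  4 | W B5 → L1 miss wb→B1 [D]
  5 | R B5 → L1 hit [D]
  6 | R B9 → L1 miss wb→B5 [-]
  7 | W B5 → L1 miss [D]
  8 | R B4 → L0 miss wb→B8 [-]
  9 | W B4 → L0 hit [D]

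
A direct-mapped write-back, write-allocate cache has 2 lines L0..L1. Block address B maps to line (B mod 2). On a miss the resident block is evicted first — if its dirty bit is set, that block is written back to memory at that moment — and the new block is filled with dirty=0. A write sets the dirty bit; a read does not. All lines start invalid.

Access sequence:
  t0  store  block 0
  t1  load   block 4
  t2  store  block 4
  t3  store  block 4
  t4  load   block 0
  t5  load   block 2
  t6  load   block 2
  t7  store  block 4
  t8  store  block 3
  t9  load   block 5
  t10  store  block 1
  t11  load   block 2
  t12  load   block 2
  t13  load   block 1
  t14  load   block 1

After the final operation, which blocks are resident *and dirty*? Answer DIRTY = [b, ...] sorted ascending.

DIRTY = [1]

  0 | W B0 → L0 miss [D]
  1 | R B4 → L0 miss wb→B0 [-]
  2 | W B4 → L0 hit [D]
  3 | W B4 → L0 hit [D]
  4 | R B0 → L0 miss wb→B4 [-]
  5 | R B2 → L0 miss [-]
  6 | R B2 → L0 hit [-]
  7 | W B4 → L0 miss [D]
  8 | W B3 → L1 miss [D]
  9 | R B5 → L1 miss wb→B3 [-]
  10 | W B1 → L1 miss [D]
  11 | R B2 → L0 miss wb→B4 [-]
  12 | R B2 → L0 hit [-]
  13 | R B1 → L1 hit [D]
  14 | R B1 → L1 hit [D]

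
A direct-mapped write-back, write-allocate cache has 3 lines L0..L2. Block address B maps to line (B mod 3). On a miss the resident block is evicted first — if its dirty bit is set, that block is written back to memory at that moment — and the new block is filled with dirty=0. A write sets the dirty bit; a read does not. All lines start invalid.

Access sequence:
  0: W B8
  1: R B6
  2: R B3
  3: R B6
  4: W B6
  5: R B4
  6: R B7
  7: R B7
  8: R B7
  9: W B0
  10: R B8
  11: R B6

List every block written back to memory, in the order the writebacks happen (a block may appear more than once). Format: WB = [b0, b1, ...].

0: W B8 → L2 miss [D]
1: R B6 → L0 miss [-]
2: R B3 → L0 miss [-]
3: R B6 → L0 miss [-]
4: W B6 → L0 hit [D]
5: R B4 → L1 miss [-]
6: R B7 → L1 miss [-]
7: R B7 → L1 hit [-]
8: R B7 → L1 hit [-]
9: W B0 → L0 miss wb→B6 [D]
10: R B8 → L2 hit [D]
11: R B6 → L0 miss wb→B0 [-]

WB = [6, 0]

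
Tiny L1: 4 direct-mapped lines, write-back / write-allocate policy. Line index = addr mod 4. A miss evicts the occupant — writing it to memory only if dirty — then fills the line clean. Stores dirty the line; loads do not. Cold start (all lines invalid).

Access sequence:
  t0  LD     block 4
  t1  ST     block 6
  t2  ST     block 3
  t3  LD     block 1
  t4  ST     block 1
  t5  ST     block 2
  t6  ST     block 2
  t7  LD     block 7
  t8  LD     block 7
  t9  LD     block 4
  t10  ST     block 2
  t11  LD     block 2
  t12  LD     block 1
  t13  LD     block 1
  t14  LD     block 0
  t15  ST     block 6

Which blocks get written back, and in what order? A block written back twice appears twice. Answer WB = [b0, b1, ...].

WB = [6, 3, 2]

0: R B4 -> L0 miss  d=-]
1: W B6 -> L2 miss  d=D]
2: W B3 -> L3 miss  d=D]
3: R B1 -> L1 miss  d=-]
4: W B1 -> L1 hit  d=D]
5: W B2 -> L2 miss wb->B6  d=D]
6: W B2 -> L2 hit  d=D]
7: R B7 -> L3 miss wb->B3  d=-]
8: R B7 -> L3 hit  d=-]
9: R B4 -> L0 hit  d=-]
10: W B2 -> L2 hit  d=D]
11: R B2 -> L2 hit  d=D]
12: R B1 -> L1 hit  d=D]
13: R B1 -> L1 hit  d=D]
14: R B0 -> L0 miss  d=-]
15: W B6 -> L2 miss wb->B2  d=D]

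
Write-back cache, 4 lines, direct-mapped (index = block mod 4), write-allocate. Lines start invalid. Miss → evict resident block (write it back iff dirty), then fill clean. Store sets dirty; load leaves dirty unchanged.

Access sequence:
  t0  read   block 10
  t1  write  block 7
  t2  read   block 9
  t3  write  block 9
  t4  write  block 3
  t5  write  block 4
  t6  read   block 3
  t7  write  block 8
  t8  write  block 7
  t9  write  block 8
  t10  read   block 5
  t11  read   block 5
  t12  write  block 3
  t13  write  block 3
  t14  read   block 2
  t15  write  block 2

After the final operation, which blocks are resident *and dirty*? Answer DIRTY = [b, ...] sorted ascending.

  0 | R B10 → L2 miss [-]
  1 | W B7 → L3 miss [D]
  2 | R B9 → L1 miss [-]
  3 | W B9 → L1 hit [D]
  4 | W B3 → L3 miss wb→B7 [D]
  5 | W B4 → L0 miss [D]
  6 | R B3 → L3 hit [D]
  7 | W B8 → L0 miss wb→B4 [D]
  8 | W B7 → L3 miss wb→B3 [D]
  9 | W B8 → L0 hit [D]
  10 | R B5 → L1 miss wb→B9 [-]
  11 | R B5 → L1 hit [-]
  12 | W B3 → L3 miss wb→B7 [D]
  13 | W B3 → L3 hit [D]
  14 | R B2 → L2 miss [-]
  15 | W B2 → L2 hit [D]

DIRTY = [2, 3, 8]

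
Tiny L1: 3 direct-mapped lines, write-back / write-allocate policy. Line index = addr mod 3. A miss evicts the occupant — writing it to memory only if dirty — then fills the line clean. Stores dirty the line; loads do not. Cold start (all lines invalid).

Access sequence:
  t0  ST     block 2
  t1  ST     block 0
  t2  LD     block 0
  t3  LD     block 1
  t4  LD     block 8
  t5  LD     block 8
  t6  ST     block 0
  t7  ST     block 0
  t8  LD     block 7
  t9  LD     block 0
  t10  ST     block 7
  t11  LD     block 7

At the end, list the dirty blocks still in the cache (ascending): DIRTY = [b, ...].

DIRTY = [0, 7]

  0 | W B2 → L2 miss [D]
  1 | W B0 → L0 miss [D]
  2 | R B0 → L0 hit [D]
  3 | R B1 → L1 miss [-]
  4 | R B8 → L2 miss wb→B2 [-]
  5 | R B8 → L2 hit [-]
  6 | W B0 → L0 hit [D]
  7 | W B0 → L0 hit [D]
  8 | R B7 → L1 miss [-]
  9 | R B0 → L0 hit [D]
  10 | W B7 → L1 hit [D]
  11 | R B7 → L1 hit [D]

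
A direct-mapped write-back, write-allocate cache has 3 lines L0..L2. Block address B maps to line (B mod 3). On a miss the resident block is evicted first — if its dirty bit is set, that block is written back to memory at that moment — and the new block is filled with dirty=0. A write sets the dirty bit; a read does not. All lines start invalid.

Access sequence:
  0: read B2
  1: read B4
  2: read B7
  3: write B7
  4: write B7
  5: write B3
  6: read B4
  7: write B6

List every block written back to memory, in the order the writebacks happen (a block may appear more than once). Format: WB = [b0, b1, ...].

0: R B2 -> L2 miss  d=-]
1: R B4 -> L1 miss  d=-]
2: R B7 -> L1 miss  d=-]
3: W B7 -> L1 hit  d=D]
4: W B7 -> L1 hit  d=D]
5: W B3 -> L0 miss  d=D]
6: R B4 -> L1 miss wb->B7  d=-]
7: W B6 -> L0 miss wb->B3  d=D]

WB = [7, 3]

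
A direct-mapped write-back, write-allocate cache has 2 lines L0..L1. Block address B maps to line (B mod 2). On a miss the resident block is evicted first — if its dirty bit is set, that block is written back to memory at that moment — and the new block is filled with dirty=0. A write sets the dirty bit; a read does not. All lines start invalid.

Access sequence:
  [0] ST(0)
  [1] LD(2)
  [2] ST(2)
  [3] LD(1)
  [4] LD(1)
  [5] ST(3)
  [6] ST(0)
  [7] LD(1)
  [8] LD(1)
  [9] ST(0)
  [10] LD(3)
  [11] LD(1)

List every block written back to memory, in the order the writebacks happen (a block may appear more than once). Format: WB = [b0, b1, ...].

WB = [0, 2, 3]

0: W B0 → L0 miss [D]
1: R B2 → L0 miss wb→B0 [-]
2: W B2 → L0 hit [D]
3: R B1 → L1 miss [-]
4: R B1 → L1 hit [-]
5: W B3 → L1 miss [D]
6: W B0 → L0 miss wb→B2 [D]
7: R B1 → L1 miss wb→B3 [-]
8: R B1 → L1 hit [-]
9: W B0 → L0 hit [D]
10: R B3 → L1 miss [-]
11: R B1 → L1 miss [-]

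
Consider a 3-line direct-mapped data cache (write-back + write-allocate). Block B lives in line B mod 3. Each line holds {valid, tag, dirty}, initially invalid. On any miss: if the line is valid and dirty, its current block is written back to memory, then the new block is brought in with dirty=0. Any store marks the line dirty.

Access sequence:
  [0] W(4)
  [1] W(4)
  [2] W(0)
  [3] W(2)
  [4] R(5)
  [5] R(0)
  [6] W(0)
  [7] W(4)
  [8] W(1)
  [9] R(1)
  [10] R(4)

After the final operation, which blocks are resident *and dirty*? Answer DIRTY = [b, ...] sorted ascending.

DIRTY = [0]

0: W B4 → L1 miss [D]
1: W B4 → L1 hit [D]
2: W B0 → L0 miss [D]
3: W B2 → L2 miss [D]
4: R B5 → L2 miss wb→B2 [-]
5: R B0 → L0 hit [D]
6: W B0 → L0 hit [D]
7: W B4 → L1 hit [D]
8: W B1 → L1 miss wb→B4 [D]
9: R B1 → L1 hit [D]
10: R B4 → L1 miss wb→B1 [-]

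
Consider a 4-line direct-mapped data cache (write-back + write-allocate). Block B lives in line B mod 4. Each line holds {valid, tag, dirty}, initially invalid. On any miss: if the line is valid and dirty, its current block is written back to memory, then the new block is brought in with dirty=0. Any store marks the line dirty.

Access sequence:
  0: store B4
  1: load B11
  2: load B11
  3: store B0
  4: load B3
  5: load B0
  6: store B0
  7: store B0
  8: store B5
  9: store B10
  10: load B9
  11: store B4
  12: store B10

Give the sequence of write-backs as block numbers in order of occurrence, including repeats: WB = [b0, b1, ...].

WB = [4, 5, 0]

0: W B4 -> L0 miss  d=D]
1: R B11 -> L3 miss  d=-]
2: R B11 -> L3 hit  d=-]
3: W B0 -> L0 miss wb->B4  d=D]
4: R B3 -> L3 miss  d=-]
5: R B0 -> L0 hit  d=D]
6: W B0 -> L0 hit  d=D]
7: W B0 -> L0 hit  d=D]
8: W B5 -> L1 miss  d=D]
9: W B10 -> L2 miss  d=D]
10: R B9 -> L1 miss wb->B5  d=-]
11: W B4 -> L0 miss wb->B0  d=D]
12: W B10 -> L2 hit  d=D]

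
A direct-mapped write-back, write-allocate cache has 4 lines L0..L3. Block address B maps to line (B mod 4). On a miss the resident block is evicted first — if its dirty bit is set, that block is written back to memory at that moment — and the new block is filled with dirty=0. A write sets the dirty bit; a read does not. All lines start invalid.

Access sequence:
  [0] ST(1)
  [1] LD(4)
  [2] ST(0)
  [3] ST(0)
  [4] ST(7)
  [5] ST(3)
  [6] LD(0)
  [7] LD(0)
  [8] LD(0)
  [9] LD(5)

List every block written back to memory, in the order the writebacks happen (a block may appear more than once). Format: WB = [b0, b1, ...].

0: W B1 → L1 miss [D]
1: R B4 → L0 miss [-]
2: W B0 → L0 miss [D]
3: W B0 → L0 hit [D]
4: W B7 → L3 miss [D]
5: W B3 → L3 miss wb→B7 [D]
6: R B0 → L0 hit [D]
7: R B0 → L0 hit [D]
8: R B0 → L0 hit [D]
9: R B5 → L1 miss wb→B1 [-]

WB = [7, 1]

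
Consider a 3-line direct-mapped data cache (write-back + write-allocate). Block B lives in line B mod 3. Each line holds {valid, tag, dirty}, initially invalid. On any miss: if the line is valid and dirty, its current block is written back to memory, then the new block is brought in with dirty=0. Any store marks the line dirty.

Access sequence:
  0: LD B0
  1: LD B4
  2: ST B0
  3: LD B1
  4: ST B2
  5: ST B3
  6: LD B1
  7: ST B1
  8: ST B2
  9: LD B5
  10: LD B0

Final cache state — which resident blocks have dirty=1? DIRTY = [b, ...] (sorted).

0: R B0 -> L0 miss  d=-]
1: R B4 -> L1 miss  d=-]
2: W B0 -> L0 hit  d=D]
3: R B1 -> L1 miss  d=-]
4: W B2 -> L2 miss  d=D]
5: W B3 -> L0 miss wb->B0  d=D]
6: R B1 -> L1 hit  d=-]
7: W B1 -> L1 hit  d=D]
8: W B2 -> L2 hit  d=D]
9: R B5 -> L2 miss wb->B2  d=-]
10: R B0 -> L0 miss wb->B3  d=-]

DIRTY = [1]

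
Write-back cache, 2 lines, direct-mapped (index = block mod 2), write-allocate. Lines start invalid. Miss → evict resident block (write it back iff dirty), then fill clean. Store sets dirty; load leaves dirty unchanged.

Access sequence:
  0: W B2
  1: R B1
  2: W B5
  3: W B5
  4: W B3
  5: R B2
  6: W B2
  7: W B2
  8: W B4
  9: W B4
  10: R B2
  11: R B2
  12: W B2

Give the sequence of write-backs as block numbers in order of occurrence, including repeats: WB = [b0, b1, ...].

0: W B2 -> L0 miss  d=D]
1: R B1 -> L1 miss  d=-]
2: W B5 -> L1 miss  d=D]
3: W B5 -> L1 hit  d=D]
4: W B3 -> L1 miss wb->B5  d=D]
5: R B2 -> L0 hit  d=D]
6: W B2 -> L0 hit  d=D]
7: W B2 -> L0 hit  d=D]
8: W B4 -> L0 miss wb->B2  d=D]
9: W B4 -> L0 hit  d=D]
10: R B2 -> L0 miss wb->B4  d=-]
11: R B2 -> L0 hit  d=-]
12: W B2 -> L0 hit  d=D]

WB = [5, 2, 4]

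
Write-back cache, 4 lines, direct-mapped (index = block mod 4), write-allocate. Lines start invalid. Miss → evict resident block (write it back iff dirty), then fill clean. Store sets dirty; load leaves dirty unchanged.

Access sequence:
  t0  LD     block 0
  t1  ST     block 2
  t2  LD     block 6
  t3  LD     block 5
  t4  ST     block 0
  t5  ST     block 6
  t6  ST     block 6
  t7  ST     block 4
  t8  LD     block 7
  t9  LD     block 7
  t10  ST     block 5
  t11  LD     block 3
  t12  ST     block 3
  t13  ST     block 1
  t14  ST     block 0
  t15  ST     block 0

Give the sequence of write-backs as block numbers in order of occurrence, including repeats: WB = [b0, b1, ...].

WB = [2, 0, 5, 4]

  0 | R B0 → L0 miss [-]
  1 | W B2 → L2 miss [D]
  2 | R B6 → L2 miss wb→B2 [-]
  3 | R B5 → L1 miss [-]
  4 | W B0 → L0 hit [D]
  5 | W B6 → L2 hit [D]
  6 | W B6 → L2 hit [D]
  7 | W B4 → L0 miss wb→B0 [D]
  8 | R B7 → L3 miss [-]
  9 | R B7 → L3 hit [-]
  10 | W B5 → L1 hit [D]
  11 | R B3 → L3 miss [-]
  12 | W B3 → L3 hit [D]
  13 | W B1 → L1 miss wb→B5 [D]
  14 | W B0 → L0 miss wb→B4 [D]
  15 | W B0 → L0 hit [D]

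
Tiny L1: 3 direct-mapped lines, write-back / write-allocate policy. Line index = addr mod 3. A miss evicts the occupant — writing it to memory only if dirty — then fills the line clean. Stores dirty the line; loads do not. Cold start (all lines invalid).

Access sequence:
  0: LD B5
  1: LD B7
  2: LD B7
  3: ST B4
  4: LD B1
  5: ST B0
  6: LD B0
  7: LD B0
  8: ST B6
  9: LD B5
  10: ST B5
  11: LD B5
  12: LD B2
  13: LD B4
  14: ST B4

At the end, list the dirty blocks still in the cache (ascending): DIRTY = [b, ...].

DIRTY = [4, 6]

  0 | R B5 → L2 miss [-]
  1 | R B7 → L1 miss [-]
  2 | R B7 → L1 hit [-]
  3 | W B4 → L1 miss [D]
  4 | R B1 → L1 miss wb→B4 [-]
  5 | W B0 → L0 miss [D]
  6 | R B0 → L0 hit [D]
  7 | R B0 → L0 hit [D]
  8 | W B6 → L0 miss wb→B0 [D]
  9 | R B5 → L2 hit [-]
  10 | W B5 → L2 hit [D]
  11 | R B5 → L2 hit [D]
  12 | R B2 → L2 miss wb→B5 [-]
  13 | R B4 → L1 miss [-]
  14 | W B4 → L1 hit [D]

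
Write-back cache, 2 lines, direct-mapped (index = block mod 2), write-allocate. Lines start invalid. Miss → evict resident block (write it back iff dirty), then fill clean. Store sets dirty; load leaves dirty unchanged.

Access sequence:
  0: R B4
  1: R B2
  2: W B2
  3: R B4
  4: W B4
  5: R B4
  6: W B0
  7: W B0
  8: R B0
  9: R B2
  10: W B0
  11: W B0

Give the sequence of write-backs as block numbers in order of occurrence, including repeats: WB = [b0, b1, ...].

WB = [2, 4, 0]

0: R B4 -> L0 miss  d=-]
1: R B2 -> L0 miss  d=-]
2: W B2 -> L0 hit  d=D]
3: R B4 -> L0 miss wb->B2  d=-]
4: W B4 -> L0 hit  d=D]
5: R B4 -> L0 hit  d=D]
6: W B0 -> L0 miss wb->B4  d=D]
7: W B0 -> L0 hit  d=D]
8: R B0 -> L0 hit  d=D]
9: R B2 -> L0 miss wb->B0  d=-]
10: W B0 -> L0 miss  d=D]
11: W B0 -> L0 hit  d=D]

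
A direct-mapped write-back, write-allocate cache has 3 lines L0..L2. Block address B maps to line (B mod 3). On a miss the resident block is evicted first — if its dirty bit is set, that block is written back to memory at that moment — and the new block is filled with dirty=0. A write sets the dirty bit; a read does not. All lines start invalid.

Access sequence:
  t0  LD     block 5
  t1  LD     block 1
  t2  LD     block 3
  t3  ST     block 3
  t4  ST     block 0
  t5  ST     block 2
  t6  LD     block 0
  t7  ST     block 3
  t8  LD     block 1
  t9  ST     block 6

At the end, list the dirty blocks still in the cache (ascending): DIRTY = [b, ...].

DIRTY = [2, 6]

  0 | R B5 → L2 miss [-]
  1 | R B1 → L1 miss [-]
  2 | R B3 → L0 miss [-]
  3 | W B3 → L0 hit [D]
  4 | W B0 → L0 miss wb→B3 [D]
  5 | W B2 → L2 miss [D]
  6 | R B0 → L0 hit [D]
  7 | W B3 → L0 miss wb→B0 [D]
  8 | R B1 → L1 hit [-]
  9 | W B6 → L0 miss wb→B3 [D]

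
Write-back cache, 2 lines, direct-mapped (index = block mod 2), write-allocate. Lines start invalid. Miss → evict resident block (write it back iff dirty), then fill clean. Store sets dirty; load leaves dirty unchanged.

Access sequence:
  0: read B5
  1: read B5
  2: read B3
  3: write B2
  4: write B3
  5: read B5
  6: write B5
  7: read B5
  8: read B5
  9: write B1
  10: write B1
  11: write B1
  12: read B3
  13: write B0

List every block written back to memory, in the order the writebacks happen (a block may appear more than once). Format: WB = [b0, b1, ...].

0: R B5 → L1 miss [-]
1: R B5 → L1 hit [-]
2: R B3 → L1 miss [-]
3: W B2 → L0 miss [D]
4: W B3 → L1 hit [D]
5: R B5 → L1 miss wb→B3 [-]
6: W B5 → L1 hit [D]
7: R B5 → L1 hit [D]
8: R B5 → L1 hit [D]
9: W B1 → L1 miss wb→B5 [D]
10: W B1 → L1 hit [D]
11: W B1 → L1 hit [D]
12: R B3 → L1 miss wb→B1 [-]
13: W B0 → L0 miss wb→B2 [D]

WB = [3, 5, 1, 2]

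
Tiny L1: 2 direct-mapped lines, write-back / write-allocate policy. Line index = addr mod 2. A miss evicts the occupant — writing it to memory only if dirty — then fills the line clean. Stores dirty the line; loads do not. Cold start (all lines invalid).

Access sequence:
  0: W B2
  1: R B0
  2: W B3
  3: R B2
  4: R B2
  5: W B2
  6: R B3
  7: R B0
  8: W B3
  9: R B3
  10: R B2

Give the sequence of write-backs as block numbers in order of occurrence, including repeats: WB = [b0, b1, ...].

WB = [2, 2]

0: W B2 → L0 miss [D]
1: R B0 → L0 miss wb→B2 [-]
2: W B3 → L1 miss [D]
3: R B2 → L0 miss [-]
4: R B2 → L0 hit [-]
5: W B2 → L0 hit [D]
6: R B3 → L1 hit [D]
7: R B0 → L0 miss wb→B2 [-]
8: W B3 → L1 hit [D]
9: R B3 → L1 hit [D]
10: R B2 → L0 miss [-]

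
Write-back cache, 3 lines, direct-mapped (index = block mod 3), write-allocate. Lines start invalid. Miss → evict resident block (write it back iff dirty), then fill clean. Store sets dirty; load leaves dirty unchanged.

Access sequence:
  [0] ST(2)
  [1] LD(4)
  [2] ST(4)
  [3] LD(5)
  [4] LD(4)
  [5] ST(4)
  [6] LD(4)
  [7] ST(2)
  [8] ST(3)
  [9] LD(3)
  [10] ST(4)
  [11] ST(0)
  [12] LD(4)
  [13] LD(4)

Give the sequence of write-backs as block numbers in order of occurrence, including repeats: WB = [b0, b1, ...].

WB = [2, 3]

0: W B2 -> L2 miss  d=D]
1: R B4 -> L1 miss  d=-]
2: W B4 -> L1 hit  d=D]
3: R B5 -> L2 miss wb->B2  d=-]
4: R B4 -> L1 hit  d=D]
5: W B4 -> L1 hit  d=D]
6: R B4 -> L1 hit  d=D]
7: W B2 -> L2 miss  d=D]
8: W B3 -> L0 miss  d=D]
9: R B3 -> L0 hit  d=D]
10: W B4 -> L1 hit  d=D]
11: W B0 -> L0 miss wb->B3  d=D]
12: R B4 -> L1 hit  d=D]
13: R B4 -> L1 hit  d=D]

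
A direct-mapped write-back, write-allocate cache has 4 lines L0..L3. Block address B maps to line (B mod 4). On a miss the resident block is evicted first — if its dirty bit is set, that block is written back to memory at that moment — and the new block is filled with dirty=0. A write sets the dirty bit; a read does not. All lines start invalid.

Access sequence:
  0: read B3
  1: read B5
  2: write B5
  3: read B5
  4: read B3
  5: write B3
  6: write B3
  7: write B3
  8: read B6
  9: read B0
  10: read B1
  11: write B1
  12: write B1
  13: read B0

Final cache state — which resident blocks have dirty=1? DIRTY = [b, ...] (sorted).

0: R B3 -> L3 miss  d=-]
1: R B5 -> L1 miss  d=-]
2: W B5 -> L1 hit  d=D]
3: R B5 -> L1 hit  d=D]
4: R B3 -> L3 hit  d=-]
5: W B3 -> L3 hit  d=D]
6: W B3 -> L3 hit  d=D]
7: W B3 -> L3 hit  d=D]
8: R B6 -> L2 miss  d=-]
9: R B0 -> L0 miss  d=-]
10: R B1 -> L1 miss wb->B5  d=-]
11: W B1 -> L1 hit  d=D]
12: W B1 -> L1 hit  d=D]
13: R B0 -> L0 hit  d=-]

DIRTY = [1, 3]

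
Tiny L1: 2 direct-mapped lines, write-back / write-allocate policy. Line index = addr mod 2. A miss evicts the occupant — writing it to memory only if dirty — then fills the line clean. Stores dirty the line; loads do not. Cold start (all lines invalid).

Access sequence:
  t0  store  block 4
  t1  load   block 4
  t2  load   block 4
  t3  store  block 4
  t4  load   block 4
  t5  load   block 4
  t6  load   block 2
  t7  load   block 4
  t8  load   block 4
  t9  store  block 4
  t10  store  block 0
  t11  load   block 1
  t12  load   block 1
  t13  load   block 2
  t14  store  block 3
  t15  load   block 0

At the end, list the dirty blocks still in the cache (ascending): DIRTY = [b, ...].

DIRTY = [3]

0: W B4 → L0 miss [D]
1: R B4 → L0 hit [D]
2: R B4 → L0 hit [D]
3: W B4 → L0 hit [D]
4: R B4 → L0 hit [D]
5: R B4 → L0 hit [D]
6: R B2 → L0 miss wb→B4 [-]
7: R B4 → L0 miss [-]
8: R B4 → L0 hit [-]
9: W B4 → L0 hit [D]
10: W B0 → L0 miss wb→B4 [D]
11: R B1 → L1 miss [-]
12: R B1 → L1 hit [-]
13: R B2 → L0 miss wb→B0 [-]
14: W B3 → L1 miss [D]
15: R B0 → L0 miss [-]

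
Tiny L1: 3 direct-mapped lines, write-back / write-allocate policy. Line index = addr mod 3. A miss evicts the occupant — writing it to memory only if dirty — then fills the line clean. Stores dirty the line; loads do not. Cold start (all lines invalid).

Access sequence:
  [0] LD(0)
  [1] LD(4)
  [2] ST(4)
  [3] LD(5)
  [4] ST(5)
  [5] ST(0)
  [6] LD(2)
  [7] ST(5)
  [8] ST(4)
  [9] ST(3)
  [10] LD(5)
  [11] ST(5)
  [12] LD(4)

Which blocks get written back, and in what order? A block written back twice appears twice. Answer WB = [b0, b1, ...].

WB = [5, 0]

0: R B0 -> L0 miss  d=-]
1: R B4 -> L1 miss  d=-]
2: W B4 -> L1 hit  d=D]
3: R B5 -> L2 miss  d=-]
4: W B5 -> L2 hit  d=D]
5: W B0 -> L0 hit  d=D]
6: R B2 -> L2 miss wb->B5  d=-]
7: W B5 -> L2 miss  d=D]
8: W B4 -> L1 hit  d=D]
9: W B3 -> L0 miss wb->B0  d=D]
10: R B5 -> L2 hit  d=D]
11: W B5 -> L2 hit  d=D]
12: R B4 -> L1 hit  d=D]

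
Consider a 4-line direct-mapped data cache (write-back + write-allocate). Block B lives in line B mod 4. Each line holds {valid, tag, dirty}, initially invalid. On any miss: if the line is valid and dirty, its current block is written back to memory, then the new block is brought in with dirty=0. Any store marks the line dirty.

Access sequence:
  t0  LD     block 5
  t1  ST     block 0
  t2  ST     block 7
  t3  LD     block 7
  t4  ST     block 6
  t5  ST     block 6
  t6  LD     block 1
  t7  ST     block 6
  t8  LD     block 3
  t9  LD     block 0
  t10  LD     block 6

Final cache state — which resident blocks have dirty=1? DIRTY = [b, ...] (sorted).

0: R B5 -> L1 miss  d=-]
1: W B0 -> L0 miss  d=D]
2: W B7 -> L3 miss  d=D]
3: R B7 -> L3 hit  d=D]
4: W B6 -> L2 miss  d=D]
5: W B6 -> L2 hit  d=D]
6: R B1 -> L1 miss  d=-]
7: W B6 -> L2 hit  d=D]
8: R B3 -> L3 miss wb->B7  d=-]
9: R B0 -> L0 hit  d=D]
10: R B6 -> L2 hit  d=D]

DIRTY = [0, 6]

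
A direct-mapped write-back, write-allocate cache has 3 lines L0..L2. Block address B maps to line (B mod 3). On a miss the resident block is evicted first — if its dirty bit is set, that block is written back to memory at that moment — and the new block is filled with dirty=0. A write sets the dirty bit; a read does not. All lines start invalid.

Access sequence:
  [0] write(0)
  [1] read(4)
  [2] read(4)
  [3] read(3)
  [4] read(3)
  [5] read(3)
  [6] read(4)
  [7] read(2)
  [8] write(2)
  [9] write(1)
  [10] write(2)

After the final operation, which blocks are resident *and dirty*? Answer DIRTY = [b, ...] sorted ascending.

0: W B0 -> L0 miss  d=D]
1: R B4 -> L1 miss  d=-]
2: R B4 -> L1 hit  d=-]
3: R B3 -> L0 miss wb->B0  d=-]
4: R B3 -> L0 hit  d=-]
5: R B3 -> L0 hit  d=-]
6: R B4 -> L1 hit  d=-]
7: R B2 -> L2 miss  d=-]
8: W B2 -> L2 hit  d=D]
9: W B1 -> L1 miss  d=D]
10: W B2 -> L2 hit  d=D]

DIRTY = [1, 2]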